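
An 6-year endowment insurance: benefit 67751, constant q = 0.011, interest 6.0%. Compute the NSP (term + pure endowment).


Term component = 3572.0671
Pure endowment = 6_p_x * v^6 * benefit = 0.935789 * 0.704961 * 67751 = 44694.9306
NSP = 48266.9977


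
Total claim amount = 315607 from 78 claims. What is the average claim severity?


severity = total / number
= 315607 / 78
= 4046.2436


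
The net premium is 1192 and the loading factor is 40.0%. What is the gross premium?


Gross = net * (1 + loading)
= 1192 * (1 + 0.4)
= 1192 * 1.4
= 1668.8


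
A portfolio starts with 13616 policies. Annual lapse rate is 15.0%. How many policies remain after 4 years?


remaining = initial * (1 - lapse)^years
= 13616 * (1 - 0.15)^4
= 13616 * 0.522006
= 7107.6371


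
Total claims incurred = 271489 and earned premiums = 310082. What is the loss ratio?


Loss ratio = claims / premiums
= 271489 / 310082
= 0.8755


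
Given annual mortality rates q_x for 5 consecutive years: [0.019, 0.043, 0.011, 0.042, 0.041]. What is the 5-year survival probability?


p_k = 1 - q_k for each year
Survival = product of (1 - q_k)
= 0.981 * 0.957 * 0.989 * 0.958 * 0.959
= 0.853


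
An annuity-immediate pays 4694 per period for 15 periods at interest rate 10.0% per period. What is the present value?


PV = PMT * (1 - (1+i)^(-n)) / i
= 4694 * (1 - (1+0.1)^(-15)) / 0.1
= 4694 * (1 - 0.239392) / 0.1
= 4694 * 7.60608
= 35702.9372


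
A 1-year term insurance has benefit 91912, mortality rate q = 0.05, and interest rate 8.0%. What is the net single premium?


NSP = benefit * q * v
v = 1/(1+i) = 0.925926
NSP = 91912 * 0.05 * 0.925926
= 4255.1852


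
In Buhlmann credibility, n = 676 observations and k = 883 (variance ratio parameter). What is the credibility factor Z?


Z = n / (n + k)
= 676 / (676 + 883)
= 676 / 1559
= 0.4336


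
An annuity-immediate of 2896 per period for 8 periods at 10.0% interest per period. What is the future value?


FV = PMT * ((1+i)^n - 1) / i
= 2896 * ((1.1)^8 - 1) / 0.1
= 2896 * (2.143589 - 1) / 0.1
= 33118.3319


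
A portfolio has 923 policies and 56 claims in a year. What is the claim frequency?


frequency = claims / policies
= 56 / 923
= 0.0607


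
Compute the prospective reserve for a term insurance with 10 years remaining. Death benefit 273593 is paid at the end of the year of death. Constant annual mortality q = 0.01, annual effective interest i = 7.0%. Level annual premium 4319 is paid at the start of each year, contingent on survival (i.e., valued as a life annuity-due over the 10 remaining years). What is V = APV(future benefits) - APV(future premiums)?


v = 1/(1+i) = 0.934579
APV(future benefits) per unit = sum_{k=0}^{9} k_p_x * q * v^(k+1) = 0.067532
APV(future benefits) = 273593 * 0.067532 = 18476.3513
Life annuity-due factor ä_{x:10} = sum_{k=0}^{9} k_p_x * v^k = 7.225951
APV(future premiums) = 4319 * 7.225951 = 31208.882
V = 18476.3513 - 31208.882
= -12732.5307


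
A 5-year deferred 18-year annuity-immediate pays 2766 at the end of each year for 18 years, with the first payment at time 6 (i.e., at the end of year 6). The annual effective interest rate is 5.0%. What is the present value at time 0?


PV at time 5 of the 18-year annuity-immediate:
a_n = 2766 * (1-(1+0.05)^(-18))/0.05 = 32333.3974
Discount back 5 years to time 0:
PV = 32333.3974 * (1+0.05)^(-5)
= 32333.3974 * 0.783526
= 25334.0629


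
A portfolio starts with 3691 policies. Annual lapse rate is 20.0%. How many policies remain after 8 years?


remaining = initial * (1 - lapse)^years
= 3691 * (1 - 0.2)^8
= 3691 * 0.167772
= 619.247


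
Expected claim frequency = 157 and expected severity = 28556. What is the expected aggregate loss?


E[S] = E[N] * E[X]
= 157 * 28556
= 4.4833e+06


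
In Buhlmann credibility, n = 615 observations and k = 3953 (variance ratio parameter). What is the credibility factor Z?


Z = n / (n + k)
= 615 / (615 + 3953)
= 615 / 4568
= 0.1346


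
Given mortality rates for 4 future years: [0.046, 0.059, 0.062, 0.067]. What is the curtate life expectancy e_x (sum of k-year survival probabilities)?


e_x = sum_{k=1}^{n} k_p_x
k_p_x values:
  1_p_x = 0.954
  2_p_x = 0.897714
  3_p_x = 0.842056
  4_p_x = 0.785638
e_x = 3.4794


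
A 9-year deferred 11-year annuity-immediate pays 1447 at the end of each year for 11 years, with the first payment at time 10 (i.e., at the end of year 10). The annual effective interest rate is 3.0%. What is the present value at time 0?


PV at time 9 of the 11-year annuity-immediate:
a_n = 1447 * (1-(1+0.03)^(-11))/0.03 = 13388.5471
Discount back 9 years to time 0:
PV = 13388.5471 * (1+0.03)^(-9)
= 13388.5471 * 0.766417
= 10261.2065


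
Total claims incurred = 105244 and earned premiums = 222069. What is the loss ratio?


Loss ratio = claims / premiums
= 105244 / 222069
= 0.4739


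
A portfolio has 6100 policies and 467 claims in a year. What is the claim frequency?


frequency = claims / policies
= 467 / 6100
= 0.0766


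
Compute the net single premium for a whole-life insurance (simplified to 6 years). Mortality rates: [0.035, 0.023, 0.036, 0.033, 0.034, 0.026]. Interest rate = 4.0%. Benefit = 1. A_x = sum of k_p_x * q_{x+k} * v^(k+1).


v = 0.961538
Year 0: k_p_x=1.0, q=0.035, term=0.033654
Year 1: k_p_x=0.965, q=0.023, term=0.020521
Year 2: k_p_x=0.942805, q=0.036, term=0.030173
Year 3: k_p_x=0.908864, q=0.033, term=0.025638
Year 4: k_p_x=0.878872, q=0.034, term=0.024561
Year 5: k_p_x=0.84899, q=0.026, term=0.017445
A_x = 0.152


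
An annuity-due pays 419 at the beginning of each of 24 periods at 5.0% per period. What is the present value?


PV_due = PMT * (1-(1+i)^(-n))/i * (1+i)
PV_immediate = 5781.6309
PV_due = 5781.6309 * 1.05
= 6070.7125


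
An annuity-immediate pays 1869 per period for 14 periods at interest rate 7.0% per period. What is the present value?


PV = PMT * (1 - (1+i)^(-n)) / i
= 1869 * (1 - (1+0.07)^(-14)) / 0.07
= 1869 * (1 - 0.387817) / 0.07
= 1869 * 8.745468
= 16345.2797


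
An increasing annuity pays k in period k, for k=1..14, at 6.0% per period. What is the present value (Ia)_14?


(Ia)_n = sum_{k=1}^{n} k * v^k, v = 1/(1+i)
v = 0.943396
Sum computed term by term:
(Ia)_14 = 61.0078


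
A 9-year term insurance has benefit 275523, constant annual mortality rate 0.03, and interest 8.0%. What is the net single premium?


NSP = benefit * sum_{k=0}^{n-1} k_p_x * q * v^(k+1)
With constant q=0.03, v=0.925926
Sum = 0.169008
NSP = 275523 * 0.169008
= 46565.5309


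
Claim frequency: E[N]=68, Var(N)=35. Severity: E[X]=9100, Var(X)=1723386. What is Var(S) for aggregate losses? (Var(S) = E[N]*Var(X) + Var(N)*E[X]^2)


Var(S) = E[N]*Var(X) + Var(N)*E[X]^2
= 68*1723386 + 35*9100^2
= 117190248 + 2898350000
= 3.0155e+09


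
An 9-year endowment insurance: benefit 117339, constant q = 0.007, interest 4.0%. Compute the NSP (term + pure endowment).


Term component = 5949.832
Pure endowment = 9_p_x * v^9 * benefit = 0.938735 * 0.702587 * 117339 = 77390.1281
NSP = 83339.9601


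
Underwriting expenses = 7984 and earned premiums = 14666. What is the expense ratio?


Expense ratio = expenses / premiums
= 7984 / 14666
= 0.5444


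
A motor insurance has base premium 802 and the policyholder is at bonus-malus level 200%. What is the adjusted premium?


adjusted = base * BM_level / 100
= 802 * 200 / 100
= 802 * 2.0
= 1604.0


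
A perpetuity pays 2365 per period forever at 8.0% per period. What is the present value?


PV = PMT / i
= 2365 / 0.08
= 29562.5


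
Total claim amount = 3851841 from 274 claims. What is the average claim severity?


severity = total / number
= 3851841 / 274
= 14057.8139


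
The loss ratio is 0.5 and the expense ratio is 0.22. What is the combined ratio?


Combined ratio = loss ratio + expense ratio
= 0.5 + 0.22
= 0.72


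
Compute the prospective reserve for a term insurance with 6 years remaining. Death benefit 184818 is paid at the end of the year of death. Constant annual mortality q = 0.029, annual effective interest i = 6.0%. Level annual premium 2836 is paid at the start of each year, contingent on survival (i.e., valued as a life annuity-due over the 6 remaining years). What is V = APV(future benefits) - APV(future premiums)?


v = 1/(1+i) = 0.943396
APV(future benefits) per unit = sum_{k=0}^{5} k_p_x * q * v^(k+1) = 0.133317
APV(future benefits) = 184818 * 0.133317 = 24639.4243
Life annuity-due factor ä_{x:6} = sum_{k=0}^{5} k_p_x * v^k = 4.872975
APV(future premiums) = 2836 * 4.872975 = 13819.7563
V = 24639.4243 - 13819.7563
= 10819.668


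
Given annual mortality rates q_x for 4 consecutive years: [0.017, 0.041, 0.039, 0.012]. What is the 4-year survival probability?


p_k = 1 - q_k for each year
Survival = product of (1 - q_k)
= 0.983 * 0.959 * 0.961 * 0.988
= 0.8951


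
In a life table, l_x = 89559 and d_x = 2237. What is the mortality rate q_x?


q_x = d_x / l_x
= 2237 / 89559
= 0.025


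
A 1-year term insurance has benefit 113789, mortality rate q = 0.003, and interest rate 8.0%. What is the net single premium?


NSP = benefit * q * v
v = 1/(1+i) = 0.925926
NSP = 113789 * 0.003 * 0.925926
= 316.0806


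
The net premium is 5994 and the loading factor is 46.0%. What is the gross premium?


Gross = net * (1 + loading)
= 5994 * (1 + 0.46)
= 5994 * 1.46
= 8751.24


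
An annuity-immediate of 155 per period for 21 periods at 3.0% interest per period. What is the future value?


FV = PMT * ((1+i)^n - 1) / i
= 155 * ((1.03)^21 - 1) / 0.03
= 155 * (1.860295 - 1) / 0.03
= 4444.8553


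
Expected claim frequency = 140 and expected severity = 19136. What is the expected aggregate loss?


E[S] = E[N] * E[X]
= 140 * 19136
= 2.6790e+06


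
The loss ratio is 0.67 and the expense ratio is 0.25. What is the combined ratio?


Combined ratio = loss ratio + expense ratio
= 0.67 + 0.25
= 0.92


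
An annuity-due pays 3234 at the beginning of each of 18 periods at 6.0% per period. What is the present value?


PV_due = PMT * (1-(1+i)^(-n))/i * (1+i)
PV_immediate = 35016.4697
PV_due = 35016.4697 * 1.06
= 37117.4578


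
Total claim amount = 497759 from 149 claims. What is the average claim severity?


severity = total / number
= 497759 / 149
= 3340.6644


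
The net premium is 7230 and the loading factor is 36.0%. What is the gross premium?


Gross = net * (1 + loading)
= 7230 * (1 + 0.36)
= 7230 * 1.36
= 9832.8


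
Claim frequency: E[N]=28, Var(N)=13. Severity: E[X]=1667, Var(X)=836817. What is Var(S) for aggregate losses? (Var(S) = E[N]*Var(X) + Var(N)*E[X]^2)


Var(S) = E[N]*Var(X) + Var(N)*E[X]^2
= 28*836817 + 13*1667^2
= 23430876 + 36125557
= 5.9556e+07


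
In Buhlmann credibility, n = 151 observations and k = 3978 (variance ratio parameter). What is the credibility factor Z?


Z = n / (n + k)
= 151 / (151 + 3978)
= 151 / 4129
= 0.0366


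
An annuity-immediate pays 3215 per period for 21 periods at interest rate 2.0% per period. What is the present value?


PV = PMT * (1 - (1+i)^(-n)) / i
= 3215 * (1 - (1+0.02)^(-21)) / 0.02
= 3215 * (1 - 0.659776) / 0.02
= 3215 * 17.011209
= 54691.0375


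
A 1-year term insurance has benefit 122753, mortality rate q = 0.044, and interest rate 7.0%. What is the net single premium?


NSP = benefit * q * v
v = 1/(1+i) = 0.934579
NSP = 122753 * 0.044 * 0.934579
= 5047.7869


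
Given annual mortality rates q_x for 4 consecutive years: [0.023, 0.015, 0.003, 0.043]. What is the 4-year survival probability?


p_k = 1 - q_k for each year
Survival = product of (1 - q_k)
= 0.977 * 0.985 * 0.997 * 0.957
= 0.9182


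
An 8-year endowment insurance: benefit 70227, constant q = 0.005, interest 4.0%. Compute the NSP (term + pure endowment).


Term component = 2325.5359
Pure endowment = 8_p_x * v^8 * benefit = 0.960693 * 0.73069 * 70227 = 49297.1767
NSP = 51622.7127


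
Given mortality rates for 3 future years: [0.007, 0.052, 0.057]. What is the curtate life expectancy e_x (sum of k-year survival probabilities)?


e_x = sum_{k=1}^{n} k_p_x
k_p_x values:
  1_p_x = 0.993
  2_p_x = 0.941364
  3_p_x = 0.887706
e_x = 2.8221


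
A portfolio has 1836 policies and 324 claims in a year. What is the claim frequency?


frequency = claims / policies
= 324 / 1836
= 0.1765


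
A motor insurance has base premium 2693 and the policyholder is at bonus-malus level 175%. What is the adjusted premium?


adjusted = base * BM_level / 100
= 2693 * 175 / 100
= 2693 * 1.75
= 4712.75


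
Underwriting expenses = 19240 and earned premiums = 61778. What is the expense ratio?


Expense ratio = expenses / premiums
= 19240 / 61778
= 0.3114


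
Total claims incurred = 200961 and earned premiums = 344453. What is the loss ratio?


Loss ratio = claims / premiums
= 200961 / 344453
= 0.5834


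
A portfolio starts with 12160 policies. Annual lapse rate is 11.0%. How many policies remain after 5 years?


remaining = initial * (1 - lapse)^years
= 12160 * (1 - 0.11)^5
= 12160 * 0.558406
= 6790.2163


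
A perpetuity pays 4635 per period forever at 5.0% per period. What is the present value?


PV = PMT / i
= 4635 / 0.05
= 92700.0


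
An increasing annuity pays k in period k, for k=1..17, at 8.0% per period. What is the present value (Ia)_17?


(Ia)_n = sum_{k=1}^{n} k * v^k, v = 1/(1+i)
v = 0.925926
Sum computed term by term:
(Ia)_17 = 65.71


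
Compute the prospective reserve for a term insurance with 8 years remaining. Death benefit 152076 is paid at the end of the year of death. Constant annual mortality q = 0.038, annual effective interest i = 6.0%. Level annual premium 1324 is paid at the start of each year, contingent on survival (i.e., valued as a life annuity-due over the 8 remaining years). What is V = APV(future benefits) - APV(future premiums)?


v = 1/(1+i) = 0.943396
APV(future benefits) per unit = sum_{k=0}^{7} k_p_x * q * v^(k+1) = 0.209307
APV(future benefits) = 152076 * 0.209307 = 31830.6187
Life annuity-due factor ä_{x:8} = sum_{k=0}^{7} k_p_x * v^k = 5.838572
APV(future premiums) = 1324 * 5.838572 = 7730.2698
V = 31830.6187 - 7730.2698
= 24100.3489


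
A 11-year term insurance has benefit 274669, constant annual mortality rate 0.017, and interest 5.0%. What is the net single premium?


NSP = benefit * sum_{k=0}^{n-1} k_p_x * q * v^(k+1)
With constant q=0.017, v=0.952381
Sum = 0.13088
NSP = 274669 * 0.13088
= 35948.6309


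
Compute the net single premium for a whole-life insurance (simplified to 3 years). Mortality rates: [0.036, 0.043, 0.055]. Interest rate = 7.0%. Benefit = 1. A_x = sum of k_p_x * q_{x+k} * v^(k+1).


v = 0.934579
Year 0: k_p_x=1.0, q=0.036, term=0.033645
Year 1: k_p_x=0.964, q=0.043, term=0.036206
Year 2: k_p_x=0.922548, q=0.055, term=0.041419
A_x = 0.1113


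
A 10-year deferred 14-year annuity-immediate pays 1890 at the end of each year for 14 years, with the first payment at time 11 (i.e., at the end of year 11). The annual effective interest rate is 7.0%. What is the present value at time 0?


PV at time 10 of the 14-year annuity-immediate:
a_n = 1890 * (1-(1+0.07)^(-14))/0.07 = 16528.9345
Discount back 10 years to time 0:
PV = 16528.9345 * (1+0.07)^(-10)
= 16528.9345 * 0.508349
= 8402.4721


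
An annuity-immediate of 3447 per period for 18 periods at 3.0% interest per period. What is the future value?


FV = PMT * ((1+i)^n - 1) / i
= 3447 * ((1.03)^18 - 1) / 0.03
= 3447 * (1.702433 - 1) / 0.03
= 80709.5587


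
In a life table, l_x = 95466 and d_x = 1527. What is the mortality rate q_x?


q_x = d_x / l_x
= 1527 / 95466
= 0.016


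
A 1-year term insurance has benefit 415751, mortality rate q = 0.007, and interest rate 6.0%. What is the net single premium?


NSP = benefit * q * v
v = 1/(1+i) = 0.943396
NSP = 415751 * 0.007 * 0.943396
= 2745.5255


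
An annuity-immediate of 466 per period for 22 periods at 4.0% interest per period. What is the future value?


FV = PMT * ((1+i)^n - 1) / i
= 466 * ((1.04)^22 - 1) / 0.04
= 466 * (2.369919 - 1) / 0.04
= 15959.5539


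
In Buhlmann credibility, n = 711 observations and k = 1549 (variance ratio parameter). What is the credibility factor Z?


Z = n / (n + k)
= 711 / (711 + 1549)
= 711 / 2260
= 0.3146


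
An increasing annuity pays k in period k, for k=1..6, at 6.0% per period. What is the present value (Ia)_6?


(Ia)_n = sum_{k=1}^{n} k * v^k, v = 1/(1+i)
v = 0.943396
Sum computed term by term:
(Ia)_6 = 16.3767


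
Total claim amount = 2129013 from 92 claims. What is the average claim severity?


severity = total / number
= 2129013 / 92
= 23141.4457


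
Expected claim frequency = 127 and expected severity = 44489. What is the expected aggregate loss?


E[S] = E[N] * E[X]
= 127 * 44489
= 5.6501e+06


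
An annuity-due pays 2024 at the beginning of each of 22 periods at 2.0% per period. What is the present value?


PV_due = PMT * (1-(1+i)^(-n))/i * (1+i)
PV_immediate = 35739.8896
PV_due = 35739.8896 * 1.02
= 36454.6873


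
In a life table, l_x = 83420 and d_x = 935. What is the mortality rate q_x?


q_x = d_x / l_x
= 935 / 83420
= 0.0112


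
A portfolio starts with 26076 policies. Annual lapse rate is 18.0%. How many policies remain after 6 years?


remaining = initial * (1 - lapse)^years
= 26076 * (1 - 0.18)^6
= 26076 * 0.304007
= 7927.278


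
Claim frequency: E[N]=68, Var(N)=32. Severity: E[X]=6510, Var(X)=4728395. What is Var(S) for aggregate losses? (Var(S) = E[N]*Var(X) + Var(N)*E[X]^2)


Var(S) = E[N]*Var(X) + Var(N)*E[X]^2
= 68*4728395 + 32*6510^2
= 321530860 + 1356163200
= 1.6777e+09


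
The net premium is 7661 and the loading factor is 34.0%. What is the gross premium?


Gross = net * (1 + loading)
= 7661 * (1 + 0.34)
= 7661 * 1.34
= 10265.74


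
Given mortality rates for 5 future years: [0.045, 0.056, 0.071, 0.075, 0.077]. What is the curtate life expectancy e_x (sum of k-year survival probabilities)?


e_x = sum_{k=1}^{n} k_p_x
k_p_x values:
  1_p_x = 0.955
  2_p_x = 0.90152
  3_p_x = 0.837512
  4_p_x = 0.774699
  5_p_x = 0.715047
e_x = 4.1838


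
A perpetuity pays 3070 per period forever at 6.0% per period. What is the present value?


PV = PMT / i
= 3070 / 0.06
= 51166.6667


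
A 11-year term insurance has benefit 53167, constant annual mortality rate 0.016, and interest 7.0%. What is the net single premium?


NSP = benefit * sum_{k=0}^{n-1} k_p_x * q * v^(k+1)
With constant q=0.016, v=0.934579
Sum = 0.112027
NSP = 53167 * 0.112027
= 5956.1409


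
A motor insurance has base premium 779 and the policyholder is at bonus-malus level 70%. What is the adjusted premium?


adjusted = base * BM_level / 100
= 779 * 70 / 100
= 779 * 0.7
= 545.3


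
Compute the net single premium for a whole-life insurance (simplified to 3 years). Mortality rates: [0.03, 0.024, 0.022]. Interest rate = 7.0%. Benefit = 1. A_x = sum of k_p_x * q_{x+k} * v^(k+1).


v = 0.934579
Year 0: k_p_x=1.0, q=0.03, term=0.028037
Year 1: k_p_x=0.97, q=0.024, term=0.020334
Year 2: k_p_x=0.94672, q=0.022, term=0.017002
A_x = 0.0654


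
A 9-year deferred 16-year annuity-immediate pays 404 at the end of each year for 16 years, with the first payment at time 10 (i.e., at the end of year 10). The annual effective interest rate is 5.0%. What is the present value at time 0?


PV at time 9 of the 16-year annuity-immediate:
a_n = 404 * (1-(1+0.05)^(-16))/0.05 = 4378.4589
Discount back 9 years to time 0:
PV = 4378.4589 * (1+0.05)^(-9)
= 4378.4589 * 0.644609
= 2822.3936


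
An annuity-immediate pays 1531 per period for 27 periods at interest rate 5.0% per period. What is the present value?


PV = PMT * (1 - (1+i)^(-n)) / i
= 1531 * (1 - (1+0.05)^(-27)) / 0.05
= 1531 * (1 - 0.267848) / 0.05
= 1531 * 14.643034
= 22418.4845


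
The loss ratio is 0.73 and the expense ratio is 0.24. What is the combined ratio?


Combined ratio = loss ratio + expense ratio
= 0.73 + 0.24
= 0.97


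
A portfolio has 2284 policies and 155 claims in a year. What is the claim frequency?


frequency = claims / policies
= 155 / 2284
= 0.0679


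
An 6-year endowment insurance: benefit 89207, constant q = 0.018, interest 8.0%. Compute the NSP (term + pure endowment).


Term component = 7125.7956
Pure endowment = 6_p_x * v^6 * benefit = 0.896745 * 0.63017 * 89207 = 50411.0018
NSP = 57536.7974


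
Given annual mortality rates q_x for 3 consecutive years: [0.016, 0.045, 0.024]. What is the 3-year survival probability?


p_k = 1 - q_k for each year
Survival = product of (1 - q_k)
= 0.984 * 0.955 * 0.976
= 0.9172


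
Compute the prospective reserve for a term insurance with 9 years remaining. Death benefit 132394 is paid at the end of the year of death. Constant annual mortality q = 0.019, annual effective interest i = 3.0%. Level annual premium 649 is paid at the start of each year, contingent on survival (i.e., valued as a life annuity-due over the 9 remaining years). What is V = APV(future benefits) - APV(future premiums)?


v = 1/(1+i) = 0.970874
APV(future benefits) per unit = sum_{k=0}^{8} k_p_x * q * v^(k+1) = 0.137695
APV(future benefits) = 132394 * 0.137695 = 18230.0558
Life annuity-due factor ä_{x:9} = sum_{k=0}^{8} k_p_x * v^k = 7.464545
APV(future premiums) = 649 * 7.464545 = 4844.4895
V = 18230.0558 - 4844.4895
= 13385.5663


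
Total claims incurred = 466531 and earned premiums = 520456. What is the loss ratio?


Loss ratio = claims / premiums
= 466531 / 520456
= 0.8964


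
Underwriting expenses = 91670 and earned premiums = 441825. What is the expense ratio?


Expense ratio = expenses / premiums
= 91670 / 441825
= 0.2075


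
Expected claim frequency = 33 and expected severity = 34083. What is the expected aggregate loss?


E[S] = E[N] * E[X]
= 33 * 34083
= 1.1247e+06


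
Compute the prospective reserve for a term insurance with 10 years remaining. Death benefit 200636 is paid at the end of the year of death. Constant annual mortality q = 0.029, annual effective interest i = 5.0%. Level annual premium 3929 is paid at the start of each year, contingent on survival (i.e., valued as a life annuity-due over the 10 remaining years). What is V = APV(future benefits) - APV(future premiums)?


v = 1/(1+i) = 0.952381
APV(future benefits) per unit = sum_{k=0}^{9} k_p_x * q * v^(k+1) = 0.199181
APV(future benefits) = 200636 * 0.199181 = 39962.8914
Life annuity-due factor ä_{x:10} = sum_{k=0}^{9} k_p_x * v^k = 7.211728
APV(future premiums) = 3929 * 7.211728 = 28334.8796
V = 39962.8914 - 28334.8796
= 11628.0118


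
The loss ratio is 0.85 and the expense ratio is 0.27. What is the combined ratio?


Combined ratio = loss ratio + expense ratio
= 0.85 + 0.27
= 1.12


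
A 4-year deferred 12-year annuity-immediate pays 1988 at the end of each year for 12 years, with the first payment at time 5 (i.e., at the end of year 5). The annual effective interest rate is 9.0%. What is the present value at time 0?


PV at time 4 of the 12-year annuity-immediate:
a_n = 1988 * (1-(1+0.09)^(-12))/0.09 = 14235.5218
Discount back 4 years to time 0:
PV = 14235.5218 * (1+0.09)^(-4)
= 14235.5218 * 0.708425
= 10084.8026


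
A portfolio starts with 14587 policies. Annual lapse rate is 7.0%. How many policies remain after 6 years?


remaining = initial * (1 - lapse)^years
= 14587 * (1 - 0.07)^6
= 14587 * 0.64699
= 9437.6458


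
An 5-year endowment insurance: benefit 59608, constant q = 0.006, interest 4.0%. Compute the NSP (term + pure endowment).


Term component = 1573.9356
Pure endowment = 5_p_x * v^5 * benefit = 0.970358 * 0.821927 * 59608 = 47541.1602
NSP = 49115.0958


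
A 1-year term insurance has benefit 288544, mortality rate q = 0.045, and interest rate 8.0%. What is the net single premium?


NSP = benefit * q * v
v = 1/(1+i) = 0.925926
NSP = 288544 * 0.045 * 0.925926
= 12022.6667


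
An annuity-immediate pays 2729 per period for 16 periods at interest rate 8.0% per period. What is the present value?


PV = PMT * (1 - (1+i)^(-n)) / i
= 2729 * (1 - (1+0.08)^(-16)) / 0.08
= 2729 * (1 - 0.29189) / 0.08
= 2729 * 8.851369
= 24155.3864


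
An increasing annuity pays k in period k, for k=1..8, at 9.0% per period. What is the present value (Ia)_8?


(Ia)_n = sum_{k=1}^{n} k * v^k, v = 1/(1+i)
v = 0.917431
Sum computed term by term:
(Ia)_8 = 22.4225


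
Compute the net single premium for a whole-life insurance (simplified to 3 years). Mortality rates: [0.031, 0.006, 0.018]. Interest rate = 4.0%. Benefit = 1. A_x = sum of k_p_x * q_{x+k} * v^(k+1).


v = 0.961538
Year 0: k_p_x=1.0, q=0.031, term=0.029808
Year 1: k_p_x=0.969, q=0.006, term=0.005375
Year 2: k_p_x=0.963186, q=0.018, term=0.015413
A_x = 0.0506


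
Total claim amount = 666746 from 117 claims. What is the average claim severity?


severity = total / number
= 666746 / 117
= 5698.6838


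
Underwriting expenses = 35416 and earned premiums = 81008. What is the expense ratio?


Expense ratio = expenses / premiums
= 35416 / 81008
= 0.4372


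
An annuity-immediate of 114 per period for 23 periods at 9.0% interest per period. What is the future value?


FV = PMT * ((1+i)^n - 1) / i
= 114 * ((1.09)^23 - 1) / 0.09
= 114 * (7.257874 - 1) / 0.09
= 7926.641


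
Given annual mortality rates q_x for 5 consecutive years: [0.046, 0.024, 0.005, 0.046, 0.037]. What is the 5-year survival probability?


p_k = 1 - q_k for each year
Survival = product of (1 - q_k)
= 0.954 * 0.976 * 0.995 * 0.954 * 0.963
= 0.8511


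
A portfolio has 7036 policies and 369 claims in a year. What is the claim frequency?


frequency = claims / policies
= 369 / 7036
= 0.0524


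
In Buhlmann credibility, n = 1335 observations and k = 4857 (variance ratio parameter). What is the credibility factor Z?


Z = n / (n + k)
= 1335 / (1335 + 4857)
= 1335 / 6192
= 0.2156


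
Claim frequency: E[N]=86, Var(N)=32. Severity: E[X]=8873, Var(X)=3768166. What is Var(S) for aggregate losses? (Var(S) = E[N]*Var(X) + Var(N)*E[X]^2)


Var(S) = E[N]*Var(X) + Var(N)*E[X]^2
= 86*3768166 + 32*8873^2
= 324062276 + 2519364128
= 2.8434e+09


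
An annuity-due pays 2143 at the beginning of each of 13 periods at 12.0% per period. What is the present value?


PV_due = PMT * (1-(1+i)^(-n))/i * (1+i)
PV_immediate = 13765.6643
PV_due = 13765.6643 * 1.12
= 15417.544


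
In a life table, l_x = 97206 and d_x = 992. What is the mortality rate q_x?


q_x = d_x / l_x
= 992 / 97206
= 0.0102


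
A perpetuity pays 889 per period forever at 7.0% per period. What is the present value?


PV = PMT / i
= 889 / 0.07
= 12700.0


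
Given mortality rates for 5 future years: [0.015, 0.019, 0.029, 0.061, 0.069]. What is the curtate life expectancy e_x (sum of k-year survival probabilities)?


e_x = sum_{k=1}^{n} k_p_x
k_p_x values:
  1_p_x = 0.985
  2_p_x = 0.966285
  3_p_x = 0.938263
  4_p_x = 0.881029
  5_p_x = 0.820238
e_x = 4.5908


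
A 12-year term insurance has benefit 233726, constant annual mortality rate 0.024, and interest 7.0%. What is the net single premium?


NSP = benefit * sum_{k=0}^{n-1} k_p_x * q * v^(k+1)
With constant q=0.024, v=0.934579
Sum = 0.170621
NSP = 233726 * 0.170621
= 39878.475


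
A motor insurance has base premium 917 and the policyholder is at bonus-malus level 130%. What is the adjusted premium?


adjusted = base * BM_level / 100
= 917 * 130 / 100
= 917 * 1.3
= 1192.1


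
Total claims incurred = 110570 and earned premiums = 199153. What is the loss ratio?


Loss ratio = claims / premiums
= 110570 / 199153
= 0.5552


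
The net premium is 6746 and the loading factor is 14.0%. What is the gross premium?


Gross = net * (1 + loading)
= 6746 * (1 + 0.14)
= 6746 * 1.14
= 7690.44


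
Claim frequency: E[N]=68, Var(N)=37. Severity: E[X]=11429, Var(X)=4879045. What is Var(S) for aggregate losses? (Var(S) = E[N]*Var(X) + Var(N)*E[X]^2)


Var(S) = E[N]*Var(X) + Var(N)*E[X]^2
= 68*4879045 + 37*11429^2
= 331775060 + 4833015517
= 5.1648e+09


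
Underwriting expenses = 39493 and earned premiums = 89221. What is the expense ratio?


Expense ratio = expenses / premiums
= 39493 / 89221
= 0.4426


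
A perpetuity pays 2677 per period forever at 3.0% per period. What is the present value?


PV = PMT / i
= 2677 / 0.03
= 89233.3333


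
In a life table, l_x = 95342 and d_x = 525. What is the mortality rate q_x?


q_x = d_x / l_x
= 525 / 95342
= 0.0055


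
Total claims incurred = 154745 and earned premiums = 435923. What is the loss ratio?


Loss ratio = claims / premiums
= 154745 / 435923
= 0.355


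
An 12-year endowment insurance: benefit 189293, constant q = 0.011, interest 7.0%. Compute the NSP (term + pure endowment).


Term component = 15711.2361
Pure endowment = 12_p_x * v^12 * benefit = 0.8757 * 0.444012 * 189293 = 73601.1705
NSP = 89312.4066


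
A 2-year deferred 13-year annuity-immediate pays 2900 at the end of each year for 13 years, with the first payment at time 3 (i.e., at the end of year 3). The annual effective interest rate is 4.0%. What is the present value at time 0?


PV at time 2 of the 13-year annuity-immediate:
a_n = 2900 * (1-(1+0.04)^(-13))/0.04 = 28958.3788
Discount back 2 years to time 0:
PV = 28958.3788 * (1+0.04)^(-2)
= 28958.3788 * 0.924556
= 26773.649


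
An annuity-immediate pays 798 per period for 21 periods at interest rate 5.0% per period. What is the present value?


PV = PMT * (1 - (1+i)^(-n)) / i
= 798 * (1 - (1+0.05)^(-21)) / 0.05
= 798 * (1 - 0.358942) / 0.05
= 798 * 12.821153
= 10231.2799


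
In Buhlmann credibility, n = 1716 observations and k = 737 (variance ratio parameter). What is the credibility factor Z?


Z = n / (n + k)
= 1716 / (1716 + 737)
= 1716 / 2453
= 0.6996


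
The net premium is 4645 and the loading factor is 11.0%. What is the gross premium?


Gross = net * (1 + loading)
= 4645 * (1 + 0.11)
= 4645 * 1.11
= 5155.95


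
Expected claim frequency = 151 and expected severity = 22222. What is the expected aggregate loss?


E[S] = E[N] * E[X]
= 151 * 22222
= 3.3555e+06


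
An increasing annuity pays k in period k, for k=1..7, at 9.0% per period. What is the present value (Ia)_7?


(Ia)_n = sum_{k=1}^{n} k * v^k, v = 1/(1+i)
v = 0.917431
Sum computed term by term:
(Ia)_7 = 18.4075


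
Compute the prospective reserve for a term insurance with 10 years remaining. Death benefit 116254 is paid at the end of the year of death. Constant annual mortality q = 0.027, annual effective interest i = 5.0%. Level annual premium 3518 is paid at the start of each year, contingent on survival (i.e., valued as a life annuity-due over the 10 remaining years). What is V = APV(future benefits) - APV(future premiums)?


v = 1/(1+i) = 0.952381
APV(future benefits) per unit = sum_{k=0}^{9} k_p_x * q * v^(k+1) = 0.186927
APV(future benefits) = 116254 * 0.186927 = 21730.9904
Life annuity-due factor ä_{x:10} = sum_{k=0}^{9} k_p_x * v^k = 7.269376
APV(future premiums) = 3518 * 7.269376 = 25573.6658
V = 21730.9904 - 25573.6658
= -3842.6754


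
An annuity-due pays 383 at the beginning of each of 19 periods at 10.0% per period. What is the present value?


PV_due = PMT * (1-(1+i)^(-n))/i * (1+i)
PV_immediate = 3203.7644
PV_due = 3203.7644 * 1.1
= 3524.1408


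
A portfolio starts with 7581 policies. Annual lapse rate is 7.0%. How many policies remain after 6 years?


remaining = initial * (1 - lapse)^years
= 7581 * (1 - 0.07)^6
= 7581 * 0.64699
= 4904.8326


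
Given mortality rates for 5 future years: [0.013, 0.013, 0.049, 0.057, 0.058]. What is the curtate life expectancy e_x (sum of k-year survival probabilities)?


e_x = sum_{k=1}^{n} k_p_x
k_p_x values:
  1_p_x = 0.987
  2_p_x = 0.974169
  3_p_x = 0.926435
  4_p_x = 0.873628
  5_p_x = 0.822958
e_x = 4.5842


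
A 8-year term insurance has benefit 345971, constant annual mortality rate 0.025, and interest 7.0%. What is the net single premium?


NSP = benefit * sum_{k=0}^{n-1} k_p_x * q * v^(k+1)
With constant q=0.025, v=0.934579
Sum = 0.138079
NSP = 345971 * 0.138079
= 47771.4221


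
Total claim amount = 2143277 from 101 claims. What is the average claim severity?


severity = total / number
= 2143277 / 101
= 21220.5644


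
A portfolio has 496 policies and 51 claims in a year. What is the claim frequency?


frequency = claims / policies
= 51 / 496
= 0.1028


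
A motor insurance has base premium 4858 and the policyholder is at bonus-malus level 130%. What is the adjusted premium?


adjusted = base * BM_level / 100
= 4858 * 130 / 100
= 4858 * 1.3
= 6315.4


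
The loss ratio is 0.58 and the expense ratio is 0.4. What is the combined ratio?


Combined ratio = loss ratio + expense ratio
= 0.58 + 0.4
= 0.98


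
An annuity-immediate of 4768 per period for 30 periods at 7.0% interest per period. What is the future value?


FV = PMT * ((1+i)^n - 1) / i
= 4768 * ((1.07)^30 - 1) / 0.07
= 4768 * (7.612255 - 1) / 0.07
= 450389.0292


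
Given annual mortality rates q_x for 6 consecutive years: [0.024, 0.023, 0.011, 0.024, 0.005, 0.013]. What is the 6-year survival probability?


p_k = 1 - q_k for each year
Survival = product of (1 - q_k)
= 0.976 * 0.977 * 0.989 * 0.976 * 0.995 * 0.987
= 0.9039


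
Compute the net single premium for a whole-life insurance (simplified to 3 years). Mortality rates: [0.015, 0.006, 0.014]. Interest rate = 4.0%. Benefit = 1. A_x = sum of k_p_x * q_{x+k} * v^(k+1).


v = 0.961538
Year 0: k_p_x=1.0, q=0.015, term=0.014423
Year 1: k_p_x=0.985, q=0.006, term=0.005464
Year 2: k_p_x=0.97909, q=0.014, term=0.012186
A_x = 0.0321


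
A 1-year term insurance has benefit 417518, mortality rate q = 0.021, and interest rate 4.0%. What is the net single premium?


NSP = benefit * q * v
v = 1/(1+i) = 0.961538
NSP = 417518 * 0.021 * 0.961538
= 8430.6519


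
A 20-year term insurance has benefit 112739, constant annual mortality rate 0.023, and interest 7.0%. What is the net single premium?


NSP = benefit * sum_{k=0}^{n-1} k_p_x * q * v^(k+1)
With constant q=0.023, v=0.934579
Sum = 0.207183
NSP = 112739 * 0.207183
= 23357.5612


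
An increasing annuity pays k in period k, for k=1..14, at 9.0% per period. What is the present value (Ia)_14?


(Ia)_n = sum_{k=1}^{n} k * v^k, v = 1/(1+i)
v = 0.917431
Sum computed term by term:
(Ia)_14 = 47.7495


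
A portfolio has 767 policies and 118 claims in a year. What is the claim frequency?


frequency = claims / policies
= 118 / 767
= 0.1538


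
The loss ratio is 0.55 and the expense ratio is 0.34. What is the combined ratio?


Combined ratio = loss ratio + expense ratio
= 0.55 + 0.34
= 0.89


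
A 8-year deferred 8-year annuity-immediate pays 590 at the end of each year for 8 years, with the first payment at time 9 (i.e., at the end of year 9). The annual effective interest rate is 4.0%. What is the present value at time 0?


PV at time 8 of the 8-year annuity-immediate:
a_n = 590 * (1-(1+0.04)^(-8))/0.04 = 3972.3195
Discount back 8 years to time 0:
PV = 3972.3195 * (1+0.04)^(-8)
= 3972.3195 * 0.73069
= 2902.5349


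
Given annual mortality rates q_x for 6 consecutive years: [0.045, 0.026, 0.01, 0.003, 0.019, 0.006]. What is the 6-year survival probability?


p_k = 1 - q_k for each year
Survival = product of (1 - q_k)
= 0.955 * 0.974 * 0.99 * 0.997 * 0.981 * 0.994
= 0.8953


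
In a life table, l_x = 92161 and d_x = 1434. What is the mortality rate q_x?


q_x = d_x / l_x
= 1434 / 92161
= 0.0156


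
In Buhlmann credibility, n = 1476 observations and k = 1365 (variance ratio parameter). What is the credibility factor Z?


Z = n / (n + k)
= 1476 / (1476 + 1365)
= 1476 / 2841
= 0.5195


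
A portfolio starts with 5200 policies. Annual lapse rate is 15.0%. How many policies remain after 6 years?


remaining = initial * (1 - lapse)^years
= 5200 * (1 - 0.15)^6
= 5200 * 0.37715
= 1961.1775


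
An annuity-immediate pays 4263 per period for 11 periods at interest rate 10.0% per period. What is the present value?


PV = PMT * (1 - (1+i)^(-n)) / i
= 4263 * (1 - (1+0.1)^(-11)) / 0.1
= 4263 * (1 - 0.350494) / 0.1
= 4263 * 6.495061
= 27688.4451


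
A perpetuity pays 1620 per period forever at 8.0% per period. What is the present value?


PV = PMT / i
= 1620 / 0.08
= 20250.0


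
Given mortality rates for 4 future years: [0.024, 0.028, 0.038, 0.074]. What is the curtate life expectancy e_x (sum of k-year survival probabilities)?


e_x = sum_{k=1}^{n} k_p_x
k_p_x values:
  1_p_x = 0.976
  2_p_x = 0.948672
  3_p_x = 0.912622
  4_p_x = 0.845088
e_x = 3.6824


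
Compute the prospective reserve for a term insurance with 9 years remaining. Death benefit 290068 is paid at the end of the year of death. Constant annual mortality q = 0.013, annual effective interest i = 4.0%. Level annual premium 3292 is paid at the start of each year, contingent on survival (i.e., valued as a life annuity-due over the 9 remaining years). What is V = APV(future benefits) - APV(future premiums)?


v = 1/(1+i) = 0.961538
APV(future benefits) per unit = sum_{k=0}^{8} k_p_x * q * v^(k+1) = 0.092096
APV(future benefits) = 290068 * 0.092096 = 26714.1191
Life annuity-due factor ä_{x:9} = sum_{k=0}^{8} k_p_x * v^k = 7.367685
APV(future premiums) = 3292 * 7.367685 = 24254.4176
V = 26714.1191 - 24254.4176
= 2459.7015


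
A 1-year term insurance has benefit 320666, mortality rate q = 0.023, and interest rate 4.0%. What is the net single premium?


NSP = benefit * q * v
v = 1/(1+i) = 0.961538
NSP = 320666 * 0.023 * 0.961538
= 7091.6519


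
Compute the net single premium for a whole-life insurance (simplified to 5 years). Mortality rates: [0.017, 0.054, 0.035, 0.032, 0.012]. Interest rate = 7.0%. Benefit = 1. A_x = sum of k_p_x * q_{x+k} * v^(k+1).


v = 0.934579
Year 0: k_p_x=1.0, q=0.017, term=0.015888
Year 1: k_p_x=0.983, q=0.054, term=0.046364
Year 2: k_p_x=0.929918, q=0.035, term=0.026568
Year 3: k_p_x=0.897371, q=0.032, term=0.021907
Year 4: k_p_x=0.868655, q=0.012, term=0.007432
A_x = 0.1182


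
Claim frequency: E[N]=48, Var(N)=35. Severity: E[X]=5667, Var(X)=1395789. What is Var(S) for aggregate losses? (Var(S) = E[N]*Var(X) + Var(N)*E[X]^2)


Var(S) = E[N]*Var(X) + Var(N)*E[X]^2
= 48*1395789 + 35*5667^2
= 66997872 + 1124021115
= 1.1910e+09


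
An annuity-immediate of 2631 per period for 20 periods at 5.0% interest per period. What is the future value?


FV = PMT * ((1+i)^n - 1) / i
= 2631 * ((1.05)^20 - 1) / 0.05
= 2631 * (2.653298 - 1) / 0.05
= 86996.5252


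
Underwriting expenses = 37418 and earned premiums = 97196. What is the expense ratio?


Expense ratio = expenses / premiums
= 37418 / 97196
= 0.385


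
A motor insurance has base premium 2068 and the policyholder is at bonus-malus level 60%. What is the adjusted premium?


adjusted = base * BM_level / 100
= 2068 * 60 / 100
= 2068 * 0.6
= 1240.8


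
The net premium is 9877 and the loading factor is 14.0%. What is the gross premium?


Gross = net * (1 + loading)
= 9877 * (1 + 0.14)
= 9877 * 1.14
= 11259.78


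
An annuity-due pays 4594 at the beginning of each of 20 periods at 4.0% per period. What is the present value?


PV_due = PMT * (1-(1+i)^(-n))/i * (1+i)
PV_immediate = 62433.9592
PV_due = 62433.9592 * 1.04
= 64931.3176


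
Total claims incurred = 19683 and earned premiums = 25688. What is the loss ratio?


Loss ratio = claims / premiums
= 19683 / 25688
= 0.7662


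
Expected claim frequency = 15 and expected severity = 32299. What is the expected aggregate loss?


E[S] = E[N] * E[X]
= 15 * 32299
= 484485


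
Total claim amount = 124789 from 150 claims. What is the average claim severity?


severity = total / number
= 124789 / 150
= 831.9267
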